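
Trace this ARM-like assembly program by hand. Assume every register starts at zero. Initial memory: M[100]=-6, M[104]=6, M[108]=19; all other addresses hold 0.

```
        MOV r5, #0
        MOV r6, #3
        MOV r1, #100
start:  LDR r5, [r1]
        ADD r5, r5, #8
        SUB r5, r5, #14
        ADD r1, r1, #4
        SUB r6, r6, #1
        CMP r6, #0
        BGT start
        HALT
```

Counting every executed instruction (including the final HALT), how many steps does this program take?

MOV r5, #0 → r5=0
MOV r6, #3 → r6=3
MOV r1, #100 → r1=100
LDR r5, [r1] → r5=M[100]=-6
ADD r5, r5, #8 → r5=(-6)+8=2
SUB r5, r5, #14 → r5=2-14=-12
ADD r1, r1, #4 → r1=100+4=104
SUB r6, r6, #1 → r6=3-1=2
CMP r6, #0  (cmp 2,0)
BGT start: taken
LDR r5, [r1] → r5=M[104]=6
ADD r5, r5, #8 → r5=6+8=14
SUB r5, r5, #14 → r5=14-14=0
ADD r1, r1, #4 → r1=104+4=108
SUB r6, r6, #1 → r6=2-1=1
CMP r6, #0  (cmp 1,0)
BGT start: taken
LDR r5, [r1] → r5=M[108]=19
ADD r5, r5, #8 → r5=19+8=27
SUB r5, r5, #14 → r5=27-14=13
ADD r1, r1, #4 → r1=108+4=112
SUB r6, r6, #1 → r6=1-1=0
CMP r6, #0  (cmp 0,0)
BGT start: not taken
halt.
Total executed instructions: 25.

25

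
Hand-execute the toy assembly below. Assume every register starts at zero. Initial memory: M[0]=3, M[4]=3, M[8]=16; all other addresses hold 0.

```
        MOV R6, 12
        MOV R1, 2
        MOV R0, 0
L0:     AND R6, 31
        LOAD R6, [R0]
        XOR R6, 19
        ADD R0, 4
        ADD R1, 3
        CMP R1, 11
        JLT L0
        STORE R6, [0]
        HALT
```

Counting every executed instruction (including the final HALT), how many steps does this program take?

26

after MOV R6, 12: R6=12
after MOV R1, 2: R1=2
after MOV R0, 0: R0=0
after AND R6, 31: R6=12&31=12
after LOAD R6, [R0]: R6=M[0]=3
after XOR R6, 19: R6=3^19=16
after ADD R0, 4: R0=0+4=4
after ADD R1, 3: R1=2+3=5
CMP R1, 11  (cmp 5,11)
JLT L0: taken
after AND R6, 31: R6=16&31=16
after LOAD R6, [R0]: R6=M[4]=3
after XOR R6, 19: R6=3^19=16
after ADD R0, 4: R0=4+4=8
after ADD R1, 3: R1=5+3=8
CMP R1, 11  (cmp 8,11)
JLT L0: taken
after AND R6, 31: R6=16&31=16
after LOAD R6, [R0]: R6=M[8]=16
after XOR R6, 19: R6=16^19=3
after ADD R0, 4: R0=8+4=12
after ADD R1, 3: R1=8+3=11
CMP R1, 11  (cmp 11,11)
JLT L0: not taken
STORE R6, [0] → M[0]=3
halt.
Total executed instructions: 26.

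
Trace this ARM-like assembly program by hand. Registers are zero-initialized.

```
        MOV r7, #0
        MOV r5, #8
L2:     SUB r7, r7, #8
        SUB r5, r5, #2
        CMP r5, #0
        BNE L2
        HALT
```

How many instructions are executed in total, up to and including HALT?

after MOV r7, #0: r7=0
after MOV r5, #8: r5=8
after SUB r7, r7, #8: r7=0-8=-8
after SUB r5, r5, #2: r5=8-2=6
CMP r5, #0  (cmp 6,0)
BNE L2: taken
after SUB r7, r7, #8: r7=(-8)-8=-16
after SUB r5, r5, #2: r5=6-2=4
CMP r5, #0  (cmp 4,0)
BNE L2: taken
after SUB r7, r7, #8: r7=(-16)-8=-24
after SUB r5, r5, #2: r5=4-2=2
CMP r5, #0  (cmp 2,0)
BNE L2: taken
after SUB r7, r7, #8: r7=(-24)-8=-32
after SUB r5, r5, #2: r5=2-2=0
CMP r5, #0  (cmp 0,0)
BNE L2: not taken
halt.
Total executed instructions: 19.

19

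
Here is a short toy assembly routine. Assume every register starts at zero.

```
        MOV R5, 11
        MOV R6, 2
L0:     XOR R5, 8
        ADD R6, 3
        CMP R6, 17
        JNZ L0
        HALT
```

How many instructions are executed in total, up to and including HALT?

R5=11
R6=2
R5=11^8=3
R6=2+3=5
CMP R6, 17  (cmp 5,17)
JNZ L0: taken
R5=3^8=11
R6=5+3=8
CMP R6, 17  (cmp 8,17)
JNZ L0: taken
R5=11^8=3
R6=8+3=11
CMP R6, 17  (cmp 11,17)
JNZ L0: taken
R5=3^8=11
R6=11+3=14
CMP R6, 17  (cmp 14,17)
JNZ L0: taken
R5=11^8=3
R6=14+3=17
CMP R6, 17  (cmp 17,17)
JNZ L0: not taken
halt.
Total executed instructions: 23.

23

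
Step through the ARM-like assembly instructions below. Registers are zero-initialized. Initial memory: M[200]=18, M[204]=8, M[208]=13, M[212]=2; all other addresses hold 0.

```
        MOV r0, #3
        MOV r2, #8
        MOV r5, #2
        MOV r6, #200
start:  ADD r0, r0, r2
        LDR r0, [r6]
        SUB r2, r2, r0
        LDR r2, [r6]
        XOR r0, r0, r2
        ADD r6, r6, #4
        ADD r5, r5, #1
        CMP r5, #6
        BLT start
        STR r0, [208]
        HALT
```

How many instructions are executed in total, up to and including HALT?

after MOV r0, #3: r0=3
after MOV r2, #8: r2=8
after MOV r5, #2: r5=2
after MOV r6, #200: r6=200
after ADD r0, r0, r2: r0=3+8=11
after LDR r0, [r6]: r0=M[200]=18
after SUB r2, r2, r0: r2=8-18=-10
after LDR r2, [r6]: r2=M[200]=18
after XOR r0, r0, r2: r0=18^18=0
after ADD r6, r6, #4: r6=200+4=204
after ADD r5, r5, #1: r5=2+1=3
CMP r5, #6  (cmp 3,6)
BLT start: taken
after ADD r0, r0, r2: r0=0+18=18
after LDR r0, [r6]: r0=M[204]=8
after SUB r2, r2, r0: r2=18-8=10
after LDR r2, [r6]: r2=M[204]=8
after XOR r0, r0, r2: r0=8^8=0
after ADD r6, r6, #4: r6=204+4=208
after ADD r5, r5, #1: r5=3+1=4
CMP r5, #6  (cmp 4,6)
BLT start: taken
after ADD r0, r0, r2: r0=0+8=8
after LDR r0, [r6]: r0=M[208]=13
after SUB r2, r2, r0: r2=8-13=-5
after LDR r2, [r6]: r2=M[208]=13
after XOR r0, r0, r2: r0=13^13=0
after ADD r6, r6, #4: r6=208+4=212
after ADD r5, r5, #1: r5=4+1=5
CMP r5, #6  (cmp 5,6)
BLT start: taken
after ADD r0, r0, r2: r0=0+13=13
after LDR r0, [r6]: r0=M[212]=2
after SUB r2, r2, r0: r2=13-2=11
after LDR r2, [r6]: r2=M[212]=2
after XOR r0, r0, r2: r0=2^2=0
after ADD r6, r6, #4: r6=212+4=216
after ADD r5, r5, #1: r5=5+1=6
CMP r5, #6  (cmp 6,6)
BLT start: not taken
STR r0, [208] → M[208]=0
halt.
Total executed instructions: 42.

42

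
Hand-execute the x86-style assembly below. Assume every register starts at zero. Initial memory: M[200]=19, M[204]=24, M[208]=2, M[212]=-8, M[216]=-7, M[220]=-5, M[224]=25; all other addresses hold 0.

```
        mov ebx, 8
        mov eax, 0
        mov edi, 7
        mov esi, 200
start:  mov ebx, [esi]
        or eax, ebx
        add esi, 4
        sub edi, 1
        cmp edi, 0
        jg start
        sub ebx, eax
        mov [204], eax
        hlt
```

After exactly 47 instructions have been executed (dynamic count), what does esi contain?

228

after mov ebx, 8: ebx=8
after mov eax, 0: eax=0
after mov edi, 7: edi=7
after mov esi, 200: esi=200
after mov ebx, [esi]: ebx=M[200]=19
after or eax, ebx: eax=0|19=19
after add esi, 4: esi=200+4=204
after sub edi, 1: edi=7-1=6
cmp edi, 0  (cmp 6,0)
jg start: taken
after mov ebx, [esi]: ebx=M[204]=24
after or eax, ebx: eax=19|24=27
after add esi, 4: esi=204+4=208
after sub edi, 1: edi=6-1=5
cmp edi, 0  (cmp 5,0)
jg start: taken
after mov ebx, [esi]: ebx=M[208]=2
after or eax, ebx: eax=27|2=27
after add esi, 4: esi=208+4=212
after sub edi, 1: edi=5-1=4
cmp edi, 0  (cmp 4,0)
jg start: taken
after mov ebx, [esi]: ebx=M[212]=-8
after or eax, ebx: eax=27|(-8)=-5
after add esi, 4: esi=212+4=216
after sub edi, 1: edi=4-1=3
cmp edi, 0  (cmp 3,0)
jg start: taken
after mov ebx, [esi]: ebx=M[216]=-7
after or eax, ebx: eax=(-5)|(-7)=-5
after add esi, 4: esi=216+4=220
after sub edi, 1: edi=3-1=2
cmp edi, 0  (cmp 2,0)
jg start: taken
after mov ebx, [esi]: ebx=M[220]=-5
after or eax, ebx: eax=(-5)|(-5)=-5
after add esi, 4: esi=220+4=224
after sub edi, 1: edi=2-1=1
cmp edi, 0  (cmp 1,0)
jg start: taken
after mov ebx, [esi]: ebx=M[224]=25
after or eax, ebx: eax=(-5)|25=-5
after add esi, 4: esi=224+4=228
after sub edi, 1: edi=1-1=0
cmp edi, 0  (cmp 0,0)
jg start: not taken
after sub ebx, eax: ebx=25-(-5)=30
After step 47: esi = 228.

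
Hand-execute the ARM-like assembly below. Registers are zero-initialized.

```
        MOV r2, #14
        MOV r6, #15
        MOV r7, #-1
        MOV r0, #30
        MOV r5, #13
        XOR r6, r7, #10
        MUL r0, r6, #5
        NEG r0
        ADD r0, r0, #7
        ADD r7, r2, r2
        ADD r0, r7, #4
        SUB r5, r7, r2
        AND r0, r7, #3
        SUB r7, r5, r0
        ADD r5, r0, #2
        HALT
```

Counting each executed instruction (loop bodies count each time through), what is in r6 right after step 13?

-11

r2=14
r6=15
r7=-1
r0=30
r5=13
r6=(-1)^10=-11
r0=(-11)*5=-55
r0=-(-55)=55
r0=55+7=62
r7=14+14=28
r0=28+4=32
r5=28-14=14
r0=28&3=0
After step 13: r6 = -11.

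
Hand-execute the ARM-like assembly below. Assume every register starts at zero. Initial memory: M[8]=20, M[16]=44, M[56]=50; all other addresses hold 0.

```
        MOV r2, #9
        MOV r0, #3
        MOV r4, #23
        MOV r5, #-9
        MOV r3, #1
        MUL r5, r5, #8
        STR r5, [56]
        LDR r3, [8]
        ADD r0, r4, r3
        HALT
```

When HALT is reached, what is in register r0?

43

r2=9
r0=3
r4=23
r5=-9
r3=1
r5=(-9)*8=-72
STR r5, [56] → M[56]=-72
r3=M[8]=20
r0=23+20=43
halt.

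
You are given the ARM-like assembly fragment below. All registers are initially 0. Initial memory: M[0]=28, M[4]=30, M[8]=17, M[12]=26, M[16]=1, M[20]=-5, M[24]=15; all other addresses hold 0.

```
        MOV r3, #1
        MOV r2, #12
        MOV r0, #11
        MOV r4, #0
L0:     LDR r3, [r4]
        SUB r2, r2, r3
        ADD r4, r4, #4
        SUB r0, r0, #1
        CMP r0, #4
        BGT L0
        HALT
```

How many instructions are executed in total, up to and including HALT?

47

r3=1
r2=12
r0=11
r4=0
r3=M[0]=28
r2=12-28=-16
r4=0+4=4
r0=11-1=10
CMP r0, #4  (cmp 10,4)
BGT L0: taken
r3=M[4]=30
r2=(-16)-30=-46
r4=4+4=8
r0=10-1=9
CMP r0, #4  (cmp 9,4)
BGT L0: taken
r3=M[8]=17
r2=(-46)-17=-63
r4=8+4=12
r0=9-1=8
CMP r0, #4  (cmp 8,4)
BGT L0: taken
r3=M[12]=26
r2=(-63)-26=-89
r4=12+4=16
r0=8-1=7
CMP r0, #4  (cmp 7,4)
BGT L0: taken
r3=M[16]=1
r2=(-89)-1=-90
r4=16+4=20
r0=7-1=6
CMP r0, #4  (cmp 6,4)
BGT L0: taken
r3=M[20]=-5
r2=(-90)-(-5)=-85
r4=20+4=24
r0=6-1=5
CMP r0, #4  (cmp 5,4)
BGT L0: taken
r3=M[24]=15
r2=(-85)-15=-100
r4=24+4=28
r0=5-1=4
CMP r0, #4  (cmp 4,4)
BGT L0: not taken
halt.
Total executed instructions: 47.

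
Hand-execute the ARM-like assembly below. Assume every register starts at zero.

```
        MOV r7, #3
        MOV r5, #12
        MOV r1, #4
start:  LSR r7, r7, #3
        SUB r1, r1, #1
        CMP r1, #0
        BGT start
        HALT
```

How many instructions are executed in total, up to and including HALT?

r7=3
r5=12
r1=4
r7=3>>3=0
r1=4-1=3
CMP r1, #0  (cmp 3,0)
BGT start: taken
r7=0>>3=0
r1=3-1=2
CMP r1, #0  (cmp 2,0)
BGT start: taken
r7=0>>3=0
r1=2-1=1
CMP r1, #0  (cmp 1,0)
BGT start: taken
r7=0>>3=0
r1=1-1=0
CMP r1, #0  (cmp 0,0)
BGT start: not taken
halt.
Total executed instructions: 20.

20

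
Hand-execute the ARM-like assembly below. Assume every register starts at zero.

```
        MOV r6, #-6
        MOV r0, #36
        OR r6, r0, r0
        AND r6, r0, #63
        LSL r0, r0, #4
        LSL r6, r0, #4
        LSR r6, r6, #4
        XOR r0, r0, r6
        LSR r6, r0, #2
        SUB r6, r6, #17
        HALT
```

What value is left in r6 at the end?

r6=-6
r0=36
r6=36|36=36
r6=36&63=36
r0=36<<4=576
r6=576<<4=9216
r6=9216>>4=576
r0=576^576=0
r6=0>>2=0
r6=0-17=-17
halt.

-17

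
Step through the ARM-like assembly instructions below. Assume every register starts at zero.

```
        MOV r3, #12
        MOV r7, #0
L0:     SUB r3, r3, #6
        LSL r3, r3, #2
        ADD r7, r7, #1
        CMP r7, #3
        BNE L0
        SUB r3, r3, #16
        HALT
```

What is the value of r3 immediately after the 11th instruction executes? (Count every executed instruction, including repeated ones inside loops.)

72

after MOV r3, #12: r3=12
after MOV r7, #0: r7=0
after SUB r3, r3, #6: r3=12-6=6
after LSL r3, r3, #2: r3=6<<2=24
after ADD r7, r7, #1: r7=0+1=1
CMP r7, #3  (cmp 1,3)
BNE L0: taken
after SUB r3, r3, #6: r3=24-6=18
after LSL r3, r3, #2: r3=18<<2=72
after ADD r7, r7, #1: r7=1+1=2
CMP r7, #3  (cmp 2,3)
After step 11: r3 = 72.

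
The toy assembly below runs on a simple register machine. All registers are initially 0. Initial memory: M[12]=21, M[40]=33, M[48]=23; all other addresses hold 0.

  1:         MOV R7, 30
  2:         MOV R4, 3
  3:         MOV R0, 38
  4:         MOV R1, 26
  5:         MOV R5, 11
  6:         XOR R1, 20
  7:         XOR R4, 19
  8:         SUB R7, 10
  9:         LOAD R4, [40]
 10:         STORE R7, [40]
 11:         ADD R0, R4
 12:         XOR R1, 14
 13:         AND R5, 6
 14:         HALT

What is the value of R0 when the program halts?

R7=30
R4=3
R0=38
R1=26
R5=11
R1=26^20=14
R4=3^19=16
R7=30-10=20
R4=M[40]=33
STORE R7, [40] → M[40]=20
R0=38+33=71
R1=14^14=0
R5=11&6=2
halt.

71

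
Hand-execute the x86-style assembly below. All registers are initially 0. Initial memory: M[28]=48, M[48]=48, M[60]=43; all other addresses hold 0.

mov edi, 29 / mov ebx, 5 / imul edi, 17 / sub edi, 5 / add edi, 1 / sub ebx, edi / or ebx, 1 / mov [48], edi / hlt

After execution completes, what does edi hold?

489

after mov edi, 29: edi=29
after mov ebx, 5: ebx=5
after imul edi, 17: edi=29*17=493
after sub edi, 5: edi=493-5=488
after add edi, 1: edi=488+1=489
after sub ebx, edi: ebx=5-489=-484
after or ebx, 1: ebx=(-484)|1=-483
mov [48], edi → M[48]=489
halt.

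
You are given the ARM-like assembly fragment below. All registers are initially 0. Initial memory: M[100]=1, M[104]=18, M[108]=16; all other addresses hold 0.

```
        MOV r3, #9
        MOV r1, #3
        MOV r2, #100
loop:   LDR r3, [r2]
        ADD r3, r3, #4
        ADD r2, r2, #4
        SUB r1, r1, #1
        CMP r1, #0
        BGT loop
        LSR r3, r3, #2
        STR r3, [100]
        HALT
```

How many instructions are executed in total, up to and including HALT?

24

r3=9
r1=3
r2=100
r3=M[100]=1
r3=1+4=5
r2=100+4=104
r1=3-1=2
CMP r1, #0  (cmp 2,0)
BGT loop: taken
r3=M[104]=18
r3=18+4=22
r2=104+4=108
r1=2-1=1
CMP r1, #0  (cmp 1,0)
BGT loop: taken
r3=M[108]=16
r3=16+4=20
r2=108+4=112
r1=1-1=0
CMP r1, #0  (cmp 0,0)
BGT loop: not taken
r3=20>>2=5
STR r3, [100] → M[100]=5
halt.
Total executed instructions: 24.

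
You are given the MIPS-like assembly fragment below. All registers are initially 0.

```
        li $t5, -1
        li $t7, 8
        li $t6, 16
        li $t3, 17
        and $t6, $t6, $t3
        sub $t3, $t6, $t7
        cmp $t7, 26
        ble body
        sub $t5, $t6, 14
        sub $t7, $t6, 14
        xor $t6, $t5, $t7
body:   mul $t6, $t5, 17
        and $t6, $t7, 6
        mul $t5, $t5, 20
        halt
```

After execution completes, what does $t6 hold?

0

li $t5, -1 → $t5=-1
li $t7, 8 → $t7=8
li $t6, 16 → $t6=16
li $t3, 17 → $t3=17
and $t6, $t6, $t3 → $t6=16&17=16
sub $t3, $t6, $t7 → $t3=16-8=8
cmp $t7, 26  (cmp 8,26)
ble body: taken
mul $t6, $t5, 17 → $t6=(-1)*17=-17
and $t6, $t7, 6 → $t6=8&6=0
mul $t5, $t5, 20 → $t5=(-1)*20=-20
halt.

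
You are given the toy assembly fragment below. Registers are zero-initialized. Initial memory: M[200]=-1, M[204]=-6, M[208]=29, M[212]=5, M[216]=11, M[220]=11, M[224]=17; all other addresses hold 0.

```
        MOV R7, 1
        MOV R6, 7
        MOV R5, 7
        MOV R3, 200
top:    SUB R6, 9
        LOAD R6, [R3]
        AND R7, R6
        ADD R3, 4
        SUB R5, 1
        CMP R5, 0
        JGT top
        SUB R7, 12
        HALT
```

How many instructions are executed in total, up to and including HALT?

55

after MOV R7, 1: R7=1
after MOV R6, 7: R6=7
after MOV R5, 7: R5=7
after MOV R3, 200: R3=200
after SUB R6, 9: R6=7-9=-2
after LOAD R6, [R3]: R6=M[200]=-1
after AND R7, R6: R7=1&(-1)=1
after ADD R3, 4: R3=200+4=204
after SUB R5, 1: R5=7-1=6
CMP R5, 0  (cmp 6,0)
JGT top: taken
after SUB R6, 9: R6=(-1)-9=-10
after LOAD R6, [R3]: R6=M[204]=-6
after AND R7, R6: R7=1&(-6)=0
after ADD R3, 4: R3=204+4=208
after SUB R5, 1: R5=6-1=5
CMP R5, 0  (cmp 5,0)
JGT top: taken
after SUB R6, 9: R6=(-6)-9=-15
after LOAD R6, [R3]: R6=M[208]=29
after AND R7, R6: R7=0&29=0
after ADD R3, 4: R3=208+4=212
after SUB R5, 1: R5=5-1=4
CMP R5, 0  (cmp 4,0)
JGT top: taken
after SUB R6, 9: R6=29-9=20
after LOAD R6, [R3]: R6=M[212]=5
after AND R7, R6: R7=0&5=0
after ADD R3, 4: R3=212+4=216
after SUB R5, 1: R5=4-1=3
CMP R5, 0  (cmp 3,0)
JGT top: taken
after SUB R6, 9: R6=5-9=-4
after LOAD R6, [R3]: R6=M[216]=11
after AND R7, R6: R7=0&11=0
after ADD R3, 4: R3=216+4=220
after SUB R5, 1: R5=3-1=2
CMP R5, 0  (cmp 2,0)
JGT top: taken
after SUB R6, 9: R6=11-9=2
after LOAD R6, [R3]: R6=M[220]=11
after AND R7, R6: R7=0&11=0
after ADD R3, 4: R3=220+4=224
after SUB R5, 1: R5=2-1=1
CMP R5, 0  (cmp 1,0)
JGT top: taken
after SUB R6, 9: R6=11-9=2
after LOAD R6, [R3]: R6=M[224]=17
after AND R7, R6: R7=0&17=0
after ADD R3, 4: R3=224+4=228
after SUB R5, 1: R5=1-1=0
CMP R5, 0  (cmp 0,0)
JGT top: not taken
after SUB R7, 12: R7=0-12=-12
halt.
Total executed instructions: 55.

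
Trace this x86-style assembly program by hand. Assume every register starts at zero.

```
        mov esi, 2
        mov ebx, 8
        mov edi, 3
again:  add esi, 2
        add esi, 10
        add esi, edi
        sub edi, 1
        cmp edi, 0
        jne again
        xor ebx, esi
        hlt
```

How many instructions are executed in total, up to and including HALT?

23

mov esi, 2 → esi=2
mov ebx, 8 → ebx=8
mov edi, 3 → edi=3
add esi, 2 → esi=2+2=4
add esi, 10 → esi=4+10=14
add esi, edi → esi=14+3=17
sub edi, 1 → edi=3-1=2
cmp edi, 0  (cmp 2,0)
jne again: taken
add esi, 2 → esi=17+2=19
add esi, 10 → esi=19+10=29
add esi, edi → esi=29+2=31
sub edi, 1 → edi=2-1=1
cmp edi, 0  (cmp 1,0)
jne again: taken
add esi, 2 → esi=31+2=33
add esi, 10 → esi=33+10=43
add esi, edi → esi=43+1=44
sub edi, 1 → edi=1-1=0
cmp edi, 0  (cmp 0,0)
jne again: not taken
xor ebx, esi → ebx=8^44=36
halt.
Total executed instructions: 23.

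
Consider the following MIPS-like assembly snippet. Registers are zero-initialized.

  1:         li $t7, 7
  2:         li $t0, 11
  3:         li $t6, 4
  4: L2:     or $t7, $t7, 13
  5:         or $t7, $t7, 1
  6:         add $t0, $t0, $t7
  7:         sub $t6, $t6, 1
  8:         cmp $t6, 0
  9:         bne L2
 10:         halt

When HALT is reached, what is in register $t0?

71

li $t7, 7 → $t7=7
li $t0, 11 → $t0=11
li $t6, 4 → $t6=4
or $t7, $t7, 13 → $t7=7|13=15
or $t7, $t7, 1 → $t7=15|1=15
add $t0, $t0, $t7 → $t0=11+15=26
sub $t6, $t6, 1 → $t6=4-1=3
cmp $t6, 0  (cmp 3,0)
bne L2: taken
or $t7, $t7, 13 → $t7=15|13=15
or $t7, $t7, 1 → $t7=15|1=15
add $t0, $t0, $t7 → $t0=26+15=41
sub $t6, $t6, 1 → $t6=3-1=2
cmp $t6, 0  (cmp 2,0)
bne L2: taken
or $t7, $t7, 13 → $t7=15|13=15
or $t7, $t7, 1 → $t7=15|1=15
add $t0, $t0, $t7 → $t0=41+15=56
sub $t6, $t6, 1 → $t6=2-1=1
cmp $t6, 0  (cmp 1,0)
bne L2: taken
or $t7, $t7, 13 → $t7=15|13=15
or $t7, $t7, 1 → $t7=15|1=15
add $t0, $t0, $t7 → $t0=56+15=71
sub $t6, $t6, 1 → $t6=1-1=0
cmp $t6, 0  (cmp 0,0)
bne L2: not taken
halt.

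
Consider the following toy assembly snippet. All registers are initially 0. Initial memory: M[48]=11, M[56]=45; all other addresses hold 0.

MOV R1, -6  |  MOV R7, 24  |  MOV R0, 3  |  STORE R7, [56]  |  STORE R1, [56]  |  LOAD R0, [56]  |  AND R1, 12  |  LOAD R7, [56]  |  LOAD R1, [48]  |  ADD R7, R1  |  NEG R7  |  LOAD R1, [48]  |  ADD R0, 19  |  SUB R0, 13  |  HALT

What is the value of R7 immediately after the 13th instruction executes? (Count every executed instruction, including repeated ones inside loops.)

MOV R1, -6 → R1=-6
MOV R7, 24 → R7=24
MOV R0, 3 → R0=3
STORE R7, [56] → M[56]=24
STORE R1, [56] → M[56]=-6
LOAD R0, [56] → R0=M[56]=-6
AND R1, 12 → R1=(-6)&12=8
LOAD R7, [56] → R7=M[56]=-6
LOAD R1, [48] → R1=M[48]=11
ADD R7, R1 → R7=(-6)+11=5
NEG R7 → R7=-(5)=-5
LOAD R1, [48] → R1=M[48]=11
ADD R0, 19 → R0=(-6)+19=13
After step 13: R7 = -5.

-5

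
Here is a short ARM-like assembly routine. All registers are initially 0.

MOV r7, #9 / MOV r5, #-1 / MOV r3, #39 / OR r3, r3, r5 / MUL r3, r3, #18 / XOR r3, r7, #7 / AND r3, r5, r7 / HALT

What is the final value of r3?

MOV r7, #9 → r7=9
MOV r5, #-1 → r5=-1
MOV r3, #39 → r3=39
OR r3, r3, r5 → r3=39|(-1)=-1
MUL r3, r3, #18 → r3=(-1)*18=-18
XOR r3, r7, #7 → r3=9^7=14
AND r3, r5, r7 → r3=(-1)&9=9
halt.

9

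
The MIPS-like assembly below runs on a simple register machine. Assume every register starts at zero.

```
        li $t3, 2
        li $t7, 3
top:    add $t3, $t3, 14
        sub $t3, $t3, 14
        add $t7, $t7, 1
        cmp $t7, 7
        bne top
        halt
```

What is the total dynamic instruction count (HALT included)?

$t3=2
$t7=3
$t3=2+14=16
$t3=16-14=2
$t7=3+1=4
cmp $t7, 7  (cmp 4,7)
bne top: taken
$t3=2+14=16
$t3=16-14=2
$t7=4+1=5
cmp $t7, 7  (cmp 5,7)
bne top: taken
$t3=2+14=16
$t3=16-14=2
$t7=5+1=6
cmp $t7, 7  (cmp 6,7)
bne top: taken
$t3=2+14=16
$t3=16-14=2
$t7=6+1=7
cmp $t7, 7  (cmp 7,7)
bne top: not taken
halt.
Total executed instructions: 23.

23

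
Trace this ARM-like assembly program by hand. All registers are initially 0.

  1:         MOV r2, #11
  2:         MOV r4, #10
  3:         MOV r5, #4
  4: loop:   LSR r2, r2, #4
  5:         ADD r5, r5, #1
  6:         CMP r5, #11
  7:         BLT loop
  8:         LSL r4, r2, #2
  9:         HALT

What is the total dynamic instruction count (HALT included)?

33

MOV r2, #11 → r2=11
MOV r4, #10 → r4=10
MOV r5, #4 → r5=4
LSR r2, r2, #4 → r2=11>>4=0
ADD r5, r5, #1 → r5=4+1=5
CMP r5, #11  (cmp 5,11)
BLT loop: taken
LSR r2, r2, #4 → r2=0>>4=0
ADD r5, r5, #1 → r5=5+1=6
CMP r5, #11  (cmp 6,11)
BLT loop: taken
LSR r2, r2, #4 → r2=0>>4=0
ADD r5, r5, #1 → r5=6+1=7
CMP r5, #11  (cmp 7,11)
BLT loop: taken
LSR r2, r2, #4 → r2=0>>4=0
ADD r5, r5, #1 → r5=7+1=8
CMP r5, #11  (cmp 8,11)
BLT loop: taken
LSR r2, r2, #4 → r2=0>>4=0
ADD r5, r5, #1 → r5=8+1=9
CMP r5, #11  (cmp 9,11)
BLT loop: taken
LSR r2, r2, #4 → r2=0>>4=0
ADD r5, r5, #1 → r5=9+1=10
CMP r5, #11  (cmp 10,11)
BLT loop: taken
LSR r2, r2, #4 → r2=0>>4=0
ADD r5, r5, #1 → r5=10+1=11
CMP r5, #11  (cmp 11,11)
BLT loop: not taken
LSL r4, r2, #2 → r4=0<<2=0
halt.
Total executed instructions: 33.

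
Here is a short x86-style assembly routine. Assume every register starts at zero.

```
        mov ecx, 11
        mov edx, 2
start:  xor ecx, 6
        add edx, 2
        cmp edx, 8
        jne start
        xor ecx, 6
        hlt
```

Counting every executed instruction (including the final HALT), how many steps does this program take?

after mov ecx, 11: ecx=11
after mov edx, 2: edx=2
after xor ecx, 6: ecx=11^6=13
after add edx, 2: edx=2+2=4
cmp edx, 8  (cmp 4,8)
jne start: taken
after xor ecx, 6: ecx=13^6=11
after add edx, 2: edx=4+2=6
cmp edx, 8  (cmp 6,8)
jne start: taken
after xor ecx, 6: ecx=11^6=13
after add edx, 2: edx=6+2=8
cmp edx, 8  (cmp 8,8)
jne start: not taken
after xor ecx, 6: ecx=13^6=11
halt.
Total executed instructions: 16.

16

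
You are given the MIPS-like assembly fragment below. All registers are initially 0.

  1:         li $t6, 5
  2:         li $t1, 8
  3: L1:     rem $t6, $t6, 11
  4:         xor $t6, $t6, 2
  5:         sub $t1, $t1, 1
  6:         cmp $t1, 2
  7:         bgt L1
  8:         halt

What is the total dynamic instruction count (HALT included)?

33

li $t6, 5 → $t6=5
li $t1, 8 → $t1=8
rem $t6, $t6, 11 → $t6=5%11=5
xor $t6, $t6, 2 → $t6=5^2=7
sub $t1, $t1, 1 → $t1=8-1=7
cmp $t1, 2  (cmp 7,2)
bgt L1: taken
rem $t6, $t6, 11 → $t6=7%11=7
xor $t6, $t6, 2 → $t6=7^2=5
sub $t1, $t1, 1 → $t1=7-1=6
cmp $t1, 2  (cmp 6,2)
bgt L1: taken
rem $t6, $t6, 11 → $t6=5%11=5
xor $t6, $t6, 2 → $t6=5^2=7
sub $t1, $t1, 1 → $t1=6-1=5
cmp $t1, 2  (cmp 5,2)
bgt L1: taken
rem $t6, $t6, 11 → $t6=7%11=7
xor $t6, $t6, 2 → $t6=7^2=5
sub $t1, $t1, 1 → $t1=5-1=4
cmp $t1, 2  (cmp 4,2)
bgt L1: taken
rem $t6, $t6, 11 → $t6=5%11=5
xor $t6, $t6, 2 → $t6=5^2=7
sub $t1, $t1, 1 → $t1=4-1=3
cmp $t1, 2  (cmp 3,2)
bgt L1: taken
rem $t6, $t6, 11 → $t6=7%11=7
xor $t6, $t6, 2 → $t6=7^2=5
sub $t1, $t1, 1 → $t1=3-1=2
cmp $t1, 2  (cmp 2,2)
bgt L1: not taken
halt.
Total executed instructions: 33.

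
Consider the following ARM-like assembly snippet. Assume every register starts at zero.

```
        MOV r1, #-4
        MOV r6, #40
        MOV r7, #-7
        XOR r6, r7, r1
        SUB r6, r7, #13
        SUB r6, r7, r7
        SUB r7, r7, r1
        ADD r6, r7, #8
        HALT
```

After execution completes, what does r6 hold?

5

MOV r1, #-4 → r1=-4
MOV r6, #40 → r6=40
MOV r7, #-7 → r7=-7
XOR r6, r7, r1 → r6=(-7)^(-4)=5
SUB r6, r7, #13 → r6=(-7)-13=-20
SUB r6, r7, r7 → r6=(-7)-(-7)=0
SUB r7, r7, r1 → r7=(-7)-(-4)=-3
ADD r6, r7, #8 → r6=(-3)+8=5
halt.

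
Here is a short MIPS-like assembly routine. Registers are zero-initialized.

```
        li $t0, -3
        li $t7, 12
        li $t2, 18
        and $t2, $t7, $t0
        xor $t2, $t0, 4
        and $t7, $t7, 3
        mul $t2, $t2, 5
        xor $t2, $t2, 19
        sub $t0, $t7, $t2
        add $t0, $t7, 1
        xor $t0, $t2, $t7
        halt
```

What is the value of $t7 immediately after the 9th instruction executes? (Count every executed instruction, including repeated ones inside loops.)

0

after li $t0, -3: $t0=-3
after li $t7, 12: $t7=12
after li $t2, 18: $t2=18
after and $t2, $t7, $t0: $t2=12&(-3)=12
after xor $t2, $t0, 4: $t2=(-3)^4=-7
after and $t7, $t7, 3: $t7=12&3=0
after mul $t2, $t2, 5: $t2=(-7)*5=-35
after xor $t2, $t2, 19: $t2=(-35)^19=-50
after sub $t0, $t7, $t2: $t0=0-(-50)=50
After step 9: $t7 = 0.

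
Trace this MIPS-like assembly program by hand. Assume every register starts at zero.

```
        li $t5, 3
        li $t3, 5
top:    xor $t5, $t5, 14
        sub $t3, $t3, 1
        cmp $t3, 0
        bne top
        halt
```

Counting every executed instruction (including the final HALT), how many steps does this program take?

$t5=3
$t3=5
$t5=3^14=13
$t3=5-1=4
cmp $t3, 0  (cmp 4,0)
bne top: taken
$t5=13^14=3
$t3=4-1=3
cmp $t3, 0  (cmp 3,0)
bne top: taken
$t5=3^14=13
$t3=3-1=2
cmp $t3, 0  (cmp 2,0)
bne top: taken
$t5=13^14=3
$t3=2-1=1
cmp $t3, 0  (cmp 1,0)
bne top: taken
$t5=3^14=13
$t3=1-1=0
cmp $t3, 0  (cmp 0,0)
bne top: not taken
halt.
Total executed instructions: 23.

23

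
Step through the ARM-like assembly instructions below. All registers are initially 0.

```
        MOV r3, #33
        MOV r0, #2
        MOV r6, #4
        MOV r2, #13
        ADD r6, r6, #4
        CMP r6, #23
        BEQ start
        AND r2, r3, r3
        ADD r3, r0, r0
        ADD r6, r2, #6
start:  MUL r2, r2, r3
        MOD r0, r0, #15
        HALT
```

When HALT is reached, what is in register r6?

39

r3=33
r0=2
r6=4
r2=13
r6=4+4=8
CMP r6, #23  (cmp 8,23)
BEQ start: not taken
r2=33&33=33
r3=2+2=4
r6=33+6=39
r2=33*4=132
r0=2%15=2
halt.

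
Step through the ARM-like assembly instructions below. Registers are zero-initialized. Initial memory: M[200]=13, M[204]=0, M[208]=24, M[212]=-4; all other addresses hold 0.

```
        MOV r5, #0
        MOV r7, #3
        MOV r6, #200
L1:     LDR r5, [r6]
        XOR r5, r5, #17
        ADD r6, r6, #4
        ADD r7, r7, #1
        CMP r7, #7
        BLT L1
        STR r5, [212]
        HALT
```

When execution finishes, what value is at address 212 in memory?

-19

after MOV r5, #0: r5=0
after MOV r7, #3: r7=3
after MOV r6, #200: r6=200
after LDR r5, [r6]: r5=M[200]=13
after XOR r5, r5, #17: r5=13^17=28
after ADD r6, r6, #4: r6=200+4=204
after ADD r7, r7, #1: r7=3+1=4
CMP r7, #7  (cmp 4,7)
BLT L1: taken
after LDR r5, [r6]: r5=M[204]=0
after XOR r5, r5, #17: r5=0^17=17
after ADD r6, r6, #4: r6=204+4=208
after ADD r7, r7, #1: r7=4+1=5
CMP r7, #7  (cmp 5,7)
BLT L1: taken
after LDR r5, [r6]: r5=M[208]=24
after XOR r5, r5, #17: r5=24^17=9
after ADD r6, r6, #4: r6=208+4=212
after ADD r7, r7, #1: r7=5+1=6
CMP r7, #7  (cmp 6,7)
BLT L1: taken
after LDR r5, [r6]: r5=M[212]=-4
after XOR r5, r5, #17: r5=(-4)^17=-19
after ADD r6, r6, #4: r6=212+4=216
after ADD r7, r7, #1: r7=6+1=7
CMP r7, #7  (cmp 7,7)
BLT L1: not taken
STR r5, [212] → M[212]=-19
halt.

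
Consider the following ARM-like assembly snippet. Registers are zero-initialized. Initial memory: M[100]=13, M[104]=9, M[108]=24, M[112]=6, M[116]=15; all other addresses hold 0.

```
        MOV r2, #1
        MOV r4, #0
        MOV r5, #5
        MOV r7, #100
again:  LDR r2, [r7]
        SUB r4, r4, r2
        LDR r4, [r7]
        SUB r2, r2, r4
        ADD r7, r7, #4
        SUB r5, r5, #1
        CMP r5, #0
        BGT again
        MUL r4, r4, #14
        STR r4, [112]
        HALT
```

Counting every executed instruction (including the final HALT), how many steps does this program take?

47

after MOV r2, #1: r2=1
after MOV r4, #0: r4=0
after MOV r5, #5: r5=5
after MOV r7, #100: r7=100
after LDR r2, [r7]: r2=M[100]=13
after SUB r4, r4, r2: r4=0-13=-13
after LDR r4, [r7]: r4=M[100]=13
after SUB r2, r2, r4: r2=13-13=0
after ADD r7, r7, #4: r7=100+4=104
after SUB r5, r5, #1: r5=5-1=4
CMP r5, #0  (cmp 4,0)
BGT again: taken
after LDR r2, [r7]: r2=M[104]=9
after SUB r4, r4, r2: r4=13-9=4
after LDR r4, [r7]: r4=M[104]=9
after SUB r2, r2, r4: r2=9-9=0
after ADD r7, r7, #4: r7=104+4=108
after SUB r5, r5, #1: r5=4-1=3
CMP r5, #0  (cmp 3,0)
BGT again: taken
after LDR r2, [r7]: r2=M[108]=24
after SUB r4, r4, r2: r4=9-24=-15
after LDR r4, [r7]: r4=M[108]=24
after SUB r2, r2, r4: r2=24-24=0
after ADD r7, r7, #4: r7=108+4=112
after SUB r5, r5, #1: r5=3-1=2
CMP r5, #0  (cmp 2,0)
BGT again: taken
after LDR r2, [r7]: r2=M[112]=6
after SUB r4, r4, r2: r4=24-6=18
after LDR r4, [r7]: r4=M[112]=6
after SUB r2, r2, r4: r2=6-6=0
after ADD r7, r7, #4: r7=112+4=116
after SUB r5, r5, #1: r5=2-1=1
CMP r5, #0  (cmp 1,0)
BGT again: taken
after LDR r2, [r7]: r2=M[116]=15
after SUB r4, r4, r2: r4=6-15=-9
after LDR r4, [r7]: r4=M[116]=15
after SUB r2, r2, r4: r2=15-15=0
after ADD r7, r7, #4: r7=116+4=120
after SUB r5, r5, #1: r5=1-1=0
CMP r5, #0  (cmp 0,0)
BGT again: not taken
after MUL r4, r4, #14: r4=15*14=210
STR r4, [112] → M[112]=210
halt.
Total executed instructions: 47.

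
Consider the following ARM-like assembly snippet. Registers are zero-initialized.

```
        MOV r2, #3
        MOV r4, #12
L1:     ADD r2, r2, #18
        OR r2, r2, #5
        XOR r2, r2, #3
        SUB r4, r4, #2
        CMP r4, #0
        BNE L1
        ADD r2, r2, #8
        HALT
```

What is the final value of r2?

150

r2=3
r4=12
r2=3+18=21
r2=21|5=21
r2=21^3=22
r4=12-2=10
CMP r4, #0  (cmp 10,0)
BNE L1: taken
r2=22+18=40
r2=40|5=45
r2=45^3=46
r4=10-2=8
CMP r4, #0  (cmp 8,0)
BNE L1: taken
r2=46+18=64
r2=64|5=69
r2=69^3=70
r4=8-2=6
CMP r4, #0  (cmp 6,0)
BNE L1: taken
r2=70+18=88
r2=88|5=93
r2=93^3=94
r4=6-2=4
CMP r4, #0  (cmp 4,0)
BNE L1: taken
r2=94+18=112
r2=112|5=117
r2=117^3=118
r4=4-2=2
CMP r4, #0  (cmp 2,0)
BNE L1: taken
r2=118+18=136
r2=136|5=141
r2=141^3=142
r4=2-2=0
CMP r4, #0  (cmp 0,0)
BNE L1: not taken
r2=142+8=150
halt.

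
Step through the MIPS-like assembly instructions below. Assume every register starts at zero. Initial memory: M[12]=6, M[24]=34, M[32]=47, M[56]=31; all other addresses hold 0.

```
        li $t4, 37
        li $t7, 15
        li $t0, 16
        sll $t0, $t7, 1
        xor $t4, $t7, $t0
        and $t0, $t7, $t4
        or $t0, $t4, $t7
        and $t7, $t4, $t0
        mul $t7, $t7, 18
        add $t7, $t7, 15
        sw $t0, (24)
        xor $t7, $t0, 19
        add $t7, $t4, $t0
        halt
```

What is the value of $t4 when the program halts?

after li $t4, 37: $t4=37
after li $t7, 15: $t7=15
after li $t0, 16: $t0=16
after sll $t0, $t7, 1: $t0=15<<1=30
after xor $t4, $t7, $t0: $t4=15^30=17
after and $t0, $t7, $t4: $t0=15&17=1
after or $t0, $t4, $t7: $t0=17|15=31
after and $t7, $t4, $t0: $t7=17&31=17
after mul $t7, $t7, 18: $t7=17*18=306
after add $t7, $t7, 15: $t7=306+15=321
sw $t0, (24) → M[24]=31
after xor $t7, $t0, 19: $t7=31^19=12
after add $t7, $t4, $t0: $t7=17+31=48
halt.

17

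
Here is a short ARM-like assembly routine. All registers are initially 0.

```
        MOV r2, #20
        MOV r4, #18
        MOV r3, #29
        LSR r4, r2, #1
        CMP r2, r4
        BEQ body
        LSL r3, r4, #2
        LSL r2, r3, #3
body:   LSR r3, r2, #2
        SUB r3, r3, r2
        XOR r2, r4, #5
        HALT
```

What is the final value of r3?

MOV r2, #20 → r2=20
MOV r4, #18 → r4=18
MOV r3, #29 → r3=29
LSR r4, r2, #1 → r4=20>>1=10
CMP r2, r4  (cmp 20,10)
BEQ body: not taken
LSL r3, r4, #2 → r3=10<<2=40
LSL r2, r3, #3 → r2=40<<3=320
LSR r3, r2, #2 → r3=320>>2=80
SUB r3, r3, r2 → r3=80-320=-240
XOR r2, r4, #5 → r2=10^5=15
halt.

-240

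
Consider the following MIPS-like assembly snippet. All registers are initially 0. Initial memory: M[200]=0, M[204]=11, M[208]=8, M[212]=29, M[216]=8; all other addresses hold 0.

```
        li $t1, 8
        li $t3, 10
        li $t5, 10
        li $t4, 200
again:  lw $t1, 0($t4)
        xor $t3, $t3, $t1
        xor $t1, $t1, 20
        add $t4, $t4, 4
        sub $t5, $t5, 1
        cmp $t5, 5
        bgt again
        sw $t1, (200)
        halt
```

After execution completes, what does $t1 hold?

28

$t1=8
$t3=10
$t5=10
$t4=200
$t1=M[200]=0
$t3=10^0=10
$t1=0^20=20
$t4=200+4=204
$t5=10-1=9
cmp $t5, 5  (cmp 9,5)
bgt again: taken
$t1=M[204]=11
$t3=10^11=1
$t1=11^20=31
$t4=204+4=208
$t5=9-1=8
cmp $t5, 5  (cmp 8,5)
bgt again: taken
$t1=M[208]=8
$t3=1^8=9
$t1=8^20=28
$t4=208+4=212
$t5=8-1=7
cmp $t5, 5  (cmp 7,5)
bgt again: taken
$t1=M[212]=29
$t3=9^29=20
$t1=29^20=9
$t4=212+4=216
$t5=7-1=6
cmp $t5, 5  (cmp 6,5)
bgt again: taken
$t1=M[216]=8
$t3=20^8=28
$t1=8^20=28
$t4=216+4=220
$t5=6-1=5
cmp $t5, 5  (cmp 5,5)
bgt again: not taken
sw $t1, (200) → M[200]=28
halt.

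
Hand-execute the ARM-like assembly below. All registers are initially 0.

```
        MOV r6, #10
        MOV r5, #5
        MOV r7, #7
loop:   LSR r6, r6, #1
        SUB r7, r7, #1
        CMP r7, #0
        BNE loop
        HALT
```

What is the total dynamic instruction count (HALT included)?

MOV r6, #10 → r6=10
MOV r5, #5 → r5=5
MOV r7, #7 → r7=7
LSR r6, r6, #1 → r6=10>>1=5
SUB r7, r7, #1 → r7=7-1=6
CMP r7, #0  (cmp 6,0)
BNE loop: taken
LSR r6, r6, #1 → r6=5>>1=2
SUB r7, r7, #1 → r7=6-1=5
CMP r7, #0  (cmp 5,0)
BNE loop: taken
LSR r6, r6, #1 → r6=2>>1=1
SUB r7, r7, #1 → r7=5-1=4
CMP r7, #0  (cmp 4,0)
BNE loop: taken
LSR r6, r6, #1 → r6=1>>1=0
SUB r7, r7, #1 → r7=4-1=3
CMP r7, #0  (cmp 3,0)
BNE loop: taken
LSR r6, r6, #1 → r6=0>>1=0
SUB r7, r7, #1 → r7=3-1=2
CMP r7, #0  (cmp 2,0)
BNE loop: taken
LSR r6, r6, #1 → r6=0>>1=0
SUB r7, r7, #1 → r7=2-1=1
CMP r7, #0  (cmp 1,0)
BNE loop: taken
LSR r6, r6, #1 → r6=0>>1=0
SUB r7, r7, #1 → r7=1-1=0
CMP r7, #0  (cmp 0,0)
BNE loop: not taken
halt.
Total executed instructions: 32.

32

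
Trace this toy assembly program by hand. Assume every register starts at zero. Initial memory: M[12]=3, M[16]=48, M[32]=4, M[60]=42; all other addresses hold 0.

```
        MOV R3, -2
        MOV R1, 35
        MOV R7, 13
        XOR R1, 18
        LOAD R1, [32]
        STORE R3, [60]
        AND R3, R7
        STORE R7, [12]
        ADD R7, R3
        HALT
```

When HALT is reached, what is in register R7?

after MOV R3, -2: R3=-2
after MOV R1, 35: R1=35
after MOV R7, 13: R7=13
after XOR R1, 18: R1=35^18=49
after LOAD R1, [32]: R1=M[32]=4
STORE R3, [60] → M[60]=-2
after AND R3, R7: R3=(-2)&13=12
STORE R7, [12] → M[12]=13
after ADD R7, R3: R7=13+12=25
halt.

25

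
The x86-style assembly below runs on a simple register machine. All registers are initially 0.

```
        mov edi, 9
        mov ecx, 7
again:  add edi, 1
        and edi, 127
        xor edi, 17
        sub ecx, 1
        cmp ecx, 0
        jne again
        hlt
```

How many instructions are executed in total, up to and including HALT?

45

mov edi, 9 → edi=9
mov ecx, 7 → ecx=7
add edi, 1 → edi=9+1=10
and edi, 127 → edi=10&127=10
xor edi, 17 → edi=10^17=27
sub ecx, 1 → ecx=7-1=6
cmp ecx, 0  (cmp 6,0)
jne again: taken
add edi, 1 → edi=27+1=28
and edi, 127 → edi=28&127=28
xor edi, 17 → edi=28^17=13
sub ecx, 1 → ecx=6-1=5
cmp ecx, 0  (cmp 5,0)
jne again: taken
add edi, 1 → edi=13+1=14
and edi, 127 → edi=14&127=14
xor edi, 17 → edi=14^17=31
sub ecx, 1 → ecx=5-1=4
cmp ecx, 0  (cmp 4,0)
jne again: taken
add edi, 1 → edi=31+1=32
and edi, 127 → edi=32&127=32
xor edi, 17 → edi=32^17=49
sub ecx, 1 → ecx=4-1=3
cmp ecx, 0  (cmp 3,0)
jne again: taken
add edi, 1 → edi=49+1=50
and edi, 127 → edi=50&127=50
xor edi, 17 → edi=50^17=35
sub ecx, 1 → ecx=3-1=2
cmp ecx, 0  (cmp 2,0)
jne again: taken
add edi, 1 → edi=35+1=36
and edi, 127 → edi=36&127=36
xor edi, 17 → edi=36^17=53
sub ecx, 1 → ecx=2-1=1
cmp ecx, 0  (cmp 1,0)
jne again: taken
add edi, 1 → edi=53+1=54
and edi, 127 → edi=54&127=54
xor edi, 17 → edi=54^17=39
sub ecx, 1 → ecx=1-1=0
cmp ecx, 0  (cmp 0,0)
jne again: not taken
halt.
Total executed instructions: 45.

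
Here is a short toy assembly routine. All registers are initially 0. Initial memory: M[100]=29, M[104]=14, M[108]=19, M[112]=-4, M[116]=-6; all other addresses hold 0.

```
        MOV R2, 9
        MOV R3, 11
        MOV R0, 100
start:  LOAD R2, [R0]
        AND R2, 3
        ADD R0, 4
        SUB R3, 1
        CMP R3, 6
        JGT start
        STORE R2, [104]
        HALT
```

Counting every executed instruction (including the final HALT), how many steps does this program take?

R2=9
R3=11
R0=100
R2=M[100]=29
R2=29&3=1
R0=100+4=104
R3=11-1=10
CMP R3, 6  (cmp 10,6)
JGT start: taken
R2=M[104]=14
R2=14&3=2
R0=104+4=108
R3=10-1=9
CMP R3, 6  (cmp 9,6)
JGT start: taken
R2=M[108]=19
R2=19&3=3
R0=108+4=112
R3=9-1=8
CMP R3, 6  (cmp 8,6)
JGT start: taken
R2=M[112]=-4
R2=(-4)&3=0
R0=112+4=116
R3=8-1=7
CMP R3, 6  (cmp 7,6)
JGT start: taken
R2=M[116]=-6
R2=(-6)&3=2
R0=116+4=120
R3=7-1=6
CMP R3, 6  (cmp 6,6)
JGT start: not taken
STORE R2, [104] → M[104]=2
halt.
Total executed instructions: 35.

35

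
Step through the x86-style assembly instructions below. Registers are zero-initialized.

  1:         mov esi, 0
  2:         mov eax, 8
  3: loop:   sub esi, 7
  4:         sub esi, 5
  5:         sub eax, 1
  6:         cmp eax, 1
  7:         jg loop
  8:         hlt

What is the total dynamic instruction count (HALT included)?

after mov esi, 0: esi=0
after mov eax, 8: eax=8
after sub esi, 7: esi=0-7=-7
after sub esi, 5: esi=(-7)-5=-12
after sub eax, 1: eax=8-1=7
cmp eax, 1  (cmp 7,1)
jg loop: taken
after sub esi, 7: esi=(-12)-7=-19
after sub esi, 5: esi=(-19)-5=-24
after sub eax, 1: eax=7-1=6
cmp eax, 1  (cmp 6,1)
jg loop: taken
after sub esi, 7: esi=(-24)-7=-31
after sub esi, 5: esi=(-31)-5=-36
after sub eax, 1: eax=6-1=5
cmp eax, 1  (cmp 5,1)
jg loop: taken
after sub esi, 7: esi=(-36)-7=-43
after sub esi, 5: esi=(-43)-5=-48
after sub eax, 1: eax=5-1=4
cmp eax, 1  (cmp 4,1)
jg loop: taken
after sub esi, 7: esi=(-48)-7=-55
after sub esi, 5: esi=(-55)-5=-60
after sub eax, 1: eax=4-1=3
cmp eax, 1  (cmp 3,1)
jg loop: taken
after sub esi, 7: esi=(-60)-7=-67
after sub esi, 5: esi=(-67)-5=-72
after sub eax, 1: eax=3-1=2
cmp eax, 1  (cmp 2,1)
jg loop: taken
after sub esi, 7: esi=(-72)-7=-79
after sub esi, 5: esi=(-79)-5=-84
after sub eax, 1: eax=2-1=1
cmp eax, 1  (cmp 1,1)
jg loop: not taken
halt.
Total executed instructions: 38.

38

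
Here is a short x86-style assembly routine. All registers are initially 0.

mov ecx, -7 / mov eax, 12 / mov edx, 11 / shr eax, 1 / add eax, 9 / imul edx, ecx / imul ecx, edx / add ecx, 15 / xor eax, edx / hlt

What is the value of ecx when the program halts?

mov ecx, -7 → ecx=-7
mov eax, 12 → eax=12
mov edx, 11 → edx=11
shr eax, 1 → eax=12>>1=6
add eax, 9 → eax=6+9=15
imul edx, ecx → edx=11*(-7)=-77
imul ecx, edx → ecx=(-7)*(-77)=539
add ecx, 15 → ecx=539+15=554
xor eax, edx → eax=15^(-77)=-68
halt.

554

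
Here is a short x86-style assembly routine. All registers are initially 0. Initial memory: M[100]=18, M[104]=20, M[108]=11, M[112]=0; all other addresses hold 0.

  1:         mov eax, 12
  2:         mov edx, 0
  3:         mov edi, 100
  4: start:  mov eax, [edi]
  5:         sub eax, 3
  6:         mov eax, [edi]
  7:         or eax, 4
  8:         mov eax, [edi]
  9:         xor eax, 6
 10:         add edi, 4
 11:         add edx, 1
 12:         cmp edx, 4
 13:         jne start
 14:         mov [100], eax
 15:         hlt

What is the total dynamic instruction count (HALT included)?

45

after mov eax, 12: eax=12
after mov edx, 0: edx=0
after mov edi, 100: edi=100
after mov eax, [edi]: eax=M[100]=18
after sub eax, 3: eax=18-3=15
after mov eax, [edi]: eax=M[100]=18
after or eax, 4: eax=18|4=22
after mov eax, [edi]: eax=M[100]=18
after xor eax, 6: eax=18^6=20
after add edi, 4: edi=100+4=104
after add edx, 1: edx=0+1=1
cmp edx, 4  (cmp 1,4)
jne start: taken
after mov eax, [edi]: eax=M[104]=20
after sub eax, 3: eax=20-3=17
after mov eax, [edi]: eax=M[104]=20
after or eax, 4: eax=20|4=20
after mov eax, [edi]: eax=M[104]=20
after xor eax, 6: eax=20^6=18
after add edi, 4: edi=104+4=108
after add edx, 1: edx=1+1=2
cmp edx, 4  (cmp 2,4)
jne start: taken
after mov eax, [edi]: eax=M[108]=11
after sub eax, 3: eax=11-3=8
after mov eax, [edi]: eax=M[108]=11
after or eax, 4: eax=11|4=15
after mov eax, [edi]: eax=M[108]=11
after xor eax, 6: eax=11^6=13
after add edi, 4: edi=108+4=112
after add edx, 1: edx=2+1=3
cmp edx, 4  (cmp 3,4)
jne start: taken
after mov eax, [edi]: eax=M[112]=0
after sub eax, 3: eax=0-3=-3
after mov eax, [edi]: eax=M[112]=0
after or eax, 4: eax=0|4=4
after mov eax, [edi]: eax=M[112]=0
after xor eax, 6: eax=0^6=6
after add edi, 4: edi=112+4=116
after add edx, 1: edx=3+1=4
cmp edx, 4  (cmp 4,4)
jne start: not taken
mov [100], eax → M[100]=6
halt.
Total executed instructions: 45.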